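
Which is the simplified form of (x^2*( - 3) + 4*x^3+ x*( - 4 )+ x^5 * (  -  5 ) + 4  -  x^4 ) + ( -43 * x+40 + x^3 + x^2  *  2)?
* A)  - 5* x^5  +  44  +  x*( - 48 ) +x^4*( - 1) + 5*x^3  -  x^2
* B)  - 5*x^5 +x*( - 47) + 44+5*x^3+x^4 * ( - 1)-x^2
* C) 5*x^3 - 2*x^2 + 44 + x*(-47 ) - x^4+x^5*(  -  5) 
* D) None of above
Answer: B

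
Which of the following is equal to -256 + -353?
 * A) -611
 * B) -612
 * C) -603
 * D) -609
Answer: D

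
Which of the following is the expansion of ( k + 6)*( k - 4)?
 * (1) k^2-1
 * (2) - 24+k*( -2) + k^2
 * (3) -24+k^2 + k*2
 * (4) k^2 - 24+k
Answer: 3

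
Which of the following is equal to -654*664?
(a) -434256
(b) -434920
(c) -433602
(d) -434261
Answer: a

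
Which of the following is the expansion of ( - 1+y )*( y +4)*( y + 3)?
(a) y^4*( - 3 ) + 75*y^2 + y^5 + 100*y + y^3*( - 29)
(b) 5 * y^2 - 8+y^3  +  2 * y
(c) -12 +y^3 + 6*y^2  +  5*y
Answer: c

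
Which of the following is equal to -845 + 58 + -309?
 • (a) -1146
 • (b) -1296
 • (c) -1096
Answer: c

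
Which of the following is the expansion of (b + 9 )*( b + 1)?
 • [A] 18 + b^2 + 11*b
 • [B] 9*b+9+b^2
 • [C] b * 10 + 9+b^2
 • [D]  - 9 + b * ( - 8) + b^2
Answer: C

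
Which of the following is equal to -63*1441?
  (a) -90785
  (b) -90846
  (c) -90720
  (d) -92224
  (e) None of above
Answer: e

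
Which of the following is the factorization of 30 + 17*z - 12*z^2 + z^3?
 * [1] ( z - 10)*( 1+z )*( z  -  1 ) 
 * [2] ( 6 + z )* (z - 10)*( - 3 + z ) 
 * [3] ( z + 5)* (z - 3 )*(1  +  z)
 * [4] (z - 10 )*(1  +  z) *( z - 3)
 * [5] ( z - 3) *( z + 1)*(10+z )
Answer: 4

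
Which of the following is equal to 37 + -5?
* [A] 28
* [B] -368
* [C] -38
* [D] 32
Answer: D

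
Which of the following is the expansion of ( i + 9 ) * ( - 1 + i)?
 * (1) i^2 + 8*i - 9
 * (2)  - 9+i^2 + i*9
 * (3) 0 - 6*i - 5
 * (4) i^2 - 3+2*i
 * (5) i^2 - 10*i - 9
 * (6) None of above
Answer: 1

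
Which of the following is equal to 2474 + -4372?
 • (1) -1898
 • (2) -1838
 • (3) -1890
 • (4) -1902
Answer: 1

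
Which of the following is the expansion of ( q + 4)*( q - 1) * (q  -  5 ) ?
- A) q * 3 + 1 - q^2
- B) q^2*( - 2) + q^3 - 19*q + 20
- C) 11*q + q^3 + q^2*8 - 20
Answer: B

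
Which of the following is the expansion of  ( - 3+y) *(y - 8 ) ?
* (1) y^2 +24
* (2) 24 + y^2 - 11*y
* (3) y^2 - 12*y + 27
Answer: 2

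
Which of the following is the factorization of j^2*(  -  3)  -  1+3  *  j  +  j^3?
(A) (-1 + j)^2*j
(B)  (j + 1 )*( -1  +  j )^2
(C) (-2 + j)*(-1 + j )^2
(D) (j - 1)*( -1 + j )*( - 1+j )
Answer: D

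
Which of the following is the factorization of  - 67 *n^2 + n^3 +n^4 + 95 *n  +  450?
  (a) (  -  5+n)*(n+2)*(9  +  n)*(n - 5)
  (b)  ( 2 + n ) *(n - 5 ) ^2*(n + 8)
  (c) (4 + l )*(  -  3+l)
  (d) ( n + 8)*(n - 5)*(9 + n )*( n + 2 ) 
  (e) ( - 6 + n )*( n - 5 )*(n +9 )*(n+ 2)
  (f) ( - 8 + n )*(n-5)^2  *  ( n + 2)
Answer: a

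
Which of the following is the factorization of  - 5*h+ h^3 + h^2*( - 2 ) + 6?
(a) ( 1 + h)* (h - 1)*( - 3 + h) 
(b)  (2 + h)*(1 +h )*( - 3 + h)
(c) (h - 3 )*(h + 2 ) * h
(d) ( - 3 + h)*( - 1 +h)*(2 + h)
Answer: d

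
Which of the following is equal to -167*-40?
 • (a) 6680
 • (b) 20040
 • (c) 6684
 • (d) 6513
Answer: a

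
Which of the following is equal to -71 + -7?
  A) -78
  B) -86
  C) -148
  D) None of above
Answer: A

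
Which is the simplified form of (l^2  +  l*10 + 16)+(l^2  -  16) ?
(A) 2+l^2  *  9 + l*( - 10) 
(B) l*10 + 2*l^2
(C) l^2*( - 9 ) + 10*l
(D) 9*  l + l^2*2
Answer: B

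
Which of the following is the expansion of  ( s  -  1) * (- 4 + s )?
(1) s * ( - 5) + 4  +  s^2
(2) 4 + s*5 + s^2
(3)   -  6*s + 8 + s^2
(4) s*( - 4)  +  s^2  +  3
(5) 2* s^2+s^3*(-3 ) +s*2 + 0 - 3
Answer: 1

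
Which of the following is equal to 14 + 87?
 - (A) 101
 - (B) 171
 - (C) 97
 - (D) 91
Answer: A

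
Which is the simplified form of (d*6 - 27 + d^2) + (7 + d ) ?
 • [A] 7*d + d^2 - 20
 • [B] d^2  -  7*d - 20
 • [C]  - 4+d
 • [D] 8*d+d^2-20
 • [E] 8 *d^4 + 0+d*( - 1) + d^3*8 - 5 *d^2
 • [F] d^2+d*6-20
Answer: A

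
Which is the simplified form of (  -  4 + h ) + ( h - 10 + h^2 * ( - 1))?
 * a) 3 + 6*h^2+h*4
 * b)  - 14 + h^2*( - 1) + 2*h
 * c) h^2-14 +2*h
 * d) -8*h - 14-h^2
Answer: b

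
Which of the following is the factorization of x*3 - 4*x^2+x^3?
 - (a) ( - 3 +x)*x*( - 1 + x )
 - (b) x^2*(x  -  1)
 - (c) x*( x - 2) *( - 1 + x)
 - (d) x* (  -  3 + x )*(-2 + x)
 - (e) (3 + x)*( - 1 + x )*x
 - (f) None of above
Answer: a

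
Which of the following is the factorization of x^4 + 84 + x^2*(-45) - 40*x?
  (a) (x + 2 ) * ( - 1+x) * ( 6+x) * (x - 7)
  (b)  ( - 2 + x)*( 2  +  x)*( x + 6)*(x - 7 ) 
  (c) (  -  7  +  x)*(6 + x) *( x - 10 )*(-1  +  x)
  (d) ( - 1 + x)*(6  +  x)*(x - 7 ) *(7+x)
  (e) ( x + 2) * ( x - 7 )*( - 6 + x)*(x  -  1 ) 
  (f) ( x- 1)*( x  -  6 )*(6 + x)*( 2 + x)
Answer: a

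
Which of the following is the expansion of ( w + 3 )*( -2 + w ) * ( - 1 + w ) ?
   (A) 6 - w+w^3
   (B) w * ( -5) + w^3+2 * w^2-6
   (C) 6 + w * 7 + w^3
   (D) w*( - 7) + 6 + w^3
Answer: D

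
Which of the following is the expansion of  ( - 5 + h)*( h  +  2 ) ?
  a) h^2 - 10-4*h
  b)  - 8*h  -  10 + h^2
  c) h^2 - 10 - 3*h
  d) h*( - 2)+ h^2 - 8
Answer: c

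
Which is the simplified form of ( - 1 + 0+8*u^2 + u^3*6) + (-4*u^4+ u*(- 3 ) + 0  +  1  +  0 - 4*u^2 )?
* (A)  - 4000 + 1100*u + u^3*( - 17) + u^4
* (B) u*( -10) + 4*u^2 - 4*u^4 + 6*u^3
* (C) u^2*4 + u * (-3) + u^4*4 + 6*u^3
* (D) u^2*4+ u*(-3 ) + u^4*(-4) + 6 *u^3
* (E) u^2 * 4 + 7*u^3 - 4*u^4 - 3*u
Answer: D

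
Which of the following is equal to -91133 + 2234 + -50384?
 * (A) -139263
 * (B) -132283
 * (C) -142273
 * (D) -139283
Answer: D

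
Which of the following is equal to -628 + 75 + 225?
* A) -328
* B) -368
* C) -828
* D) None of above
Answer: A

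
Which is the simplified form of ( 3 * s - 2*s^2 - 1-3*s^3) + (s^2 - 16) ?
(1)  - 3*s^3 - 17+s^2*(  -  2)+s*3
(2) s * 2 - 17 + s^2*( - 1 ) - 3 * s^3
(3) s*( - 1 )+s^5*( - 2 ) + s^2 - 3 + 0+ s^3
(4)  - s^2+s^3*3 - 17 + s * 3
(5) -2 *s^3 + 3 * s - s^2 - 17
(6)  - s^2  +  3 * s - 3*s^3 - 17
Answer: 6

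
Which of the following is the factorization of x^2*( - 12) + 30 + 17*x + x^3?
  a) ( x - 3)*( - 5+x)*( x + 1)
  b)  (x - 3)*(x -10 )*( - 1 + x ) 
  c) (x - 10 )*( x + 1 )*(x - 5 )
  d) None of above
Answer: d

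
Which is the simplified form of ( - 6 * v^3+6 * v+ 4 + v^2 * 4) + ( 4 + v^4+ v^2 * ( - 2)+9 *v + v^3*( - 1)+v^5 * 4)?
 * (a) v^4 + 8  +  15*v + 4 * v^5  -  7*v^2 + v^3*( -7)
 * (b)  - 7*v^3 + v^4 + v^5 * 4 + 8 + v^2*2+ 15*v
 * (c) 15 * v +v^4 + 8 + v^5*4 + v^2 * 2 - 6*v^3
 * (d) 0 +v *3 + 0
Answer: b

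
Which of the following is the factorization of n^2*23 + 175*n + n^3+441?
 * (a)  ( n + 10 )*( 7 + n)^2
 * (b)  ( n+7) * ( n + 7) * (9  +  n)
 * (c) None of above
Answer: b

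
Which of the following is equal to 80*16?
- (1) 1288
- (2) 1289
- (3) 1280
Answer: 3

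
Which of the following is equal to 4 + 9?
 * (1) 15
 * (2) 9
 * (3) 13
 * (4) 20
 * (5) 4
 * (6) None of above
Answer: 3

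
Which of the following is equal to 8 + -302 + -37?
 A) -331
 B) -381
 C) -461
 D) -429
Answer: A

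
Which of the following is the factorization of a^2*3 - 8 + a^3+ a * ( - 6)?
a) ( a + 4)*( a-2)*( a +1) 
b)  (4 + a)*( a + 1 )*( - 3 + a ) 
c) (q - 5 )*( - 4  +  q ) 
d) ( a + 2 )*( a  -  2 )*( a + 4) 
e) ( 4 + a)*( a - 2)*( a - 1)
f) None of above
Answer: a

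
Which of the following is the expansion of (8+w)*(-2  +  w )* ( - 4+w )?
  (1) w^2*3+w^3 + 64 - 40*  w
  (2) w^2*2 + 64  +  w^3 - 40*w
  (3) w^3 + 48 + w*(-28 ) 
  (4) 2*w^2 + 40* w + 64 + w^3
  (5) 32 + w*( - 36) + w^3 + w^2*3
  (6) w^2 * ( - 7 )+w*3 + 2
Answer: 2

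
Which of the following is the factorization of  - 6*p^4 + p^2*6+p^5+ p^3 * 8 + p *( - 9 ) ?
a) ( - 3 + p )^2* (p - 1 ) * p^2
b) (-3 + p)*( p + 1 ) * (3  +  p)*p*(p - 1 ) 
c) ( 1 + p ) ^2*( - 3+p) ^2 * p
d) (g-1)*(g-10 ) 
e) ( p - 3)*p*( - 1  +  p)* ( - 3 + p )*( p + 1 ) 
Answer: e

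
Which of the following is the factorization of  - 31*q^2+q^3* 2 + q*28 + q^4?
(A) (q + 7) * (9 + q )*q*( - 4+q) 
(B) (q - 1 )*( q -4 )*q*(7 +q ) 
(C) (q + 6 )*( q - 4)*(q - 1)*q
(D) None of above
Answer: B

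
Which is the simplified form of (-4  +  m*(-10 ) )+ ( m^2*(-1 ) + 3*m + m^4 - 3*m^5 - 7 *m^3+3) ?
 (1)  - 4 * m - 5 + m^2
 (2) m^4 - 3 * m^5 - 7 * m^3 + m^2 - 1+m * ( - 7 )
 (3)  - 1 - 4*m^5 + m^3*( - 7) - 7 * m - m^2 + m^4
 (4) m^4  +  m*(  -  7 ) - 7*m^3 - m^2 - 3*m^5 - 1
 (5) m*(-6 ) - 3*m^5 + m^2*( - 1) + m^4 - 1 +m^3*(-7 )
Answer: 4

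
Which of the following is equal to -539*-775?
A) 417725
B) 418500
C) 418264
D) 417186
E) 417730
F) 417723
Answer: A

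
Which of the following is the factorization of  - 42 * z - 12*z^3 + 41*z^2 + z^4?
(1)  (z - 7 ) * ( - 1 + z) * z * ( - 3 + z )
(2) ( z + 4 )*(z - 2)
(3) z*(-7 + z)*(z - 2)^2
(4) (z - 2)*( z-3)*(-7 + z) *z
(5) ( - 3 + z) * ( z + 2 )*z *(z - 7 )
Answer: 4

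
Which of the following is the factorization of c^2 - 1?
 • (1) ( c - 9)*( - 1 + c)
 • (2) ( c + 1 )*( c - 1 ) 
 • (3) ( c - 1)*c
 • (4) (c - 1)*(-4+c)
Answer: 2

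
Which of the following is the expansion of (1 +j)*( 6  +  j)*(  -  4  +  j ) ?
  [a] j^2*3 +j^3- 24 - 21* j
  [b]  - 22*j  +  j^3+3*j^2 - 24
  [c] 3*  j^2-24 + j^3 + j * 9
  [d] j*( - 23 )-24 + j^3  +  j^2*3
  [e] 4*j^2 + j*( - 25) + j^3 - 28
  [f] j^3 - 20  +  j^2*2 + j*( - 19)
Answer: b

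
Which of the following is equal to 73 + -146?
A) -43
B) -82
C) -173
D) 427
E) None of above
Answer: E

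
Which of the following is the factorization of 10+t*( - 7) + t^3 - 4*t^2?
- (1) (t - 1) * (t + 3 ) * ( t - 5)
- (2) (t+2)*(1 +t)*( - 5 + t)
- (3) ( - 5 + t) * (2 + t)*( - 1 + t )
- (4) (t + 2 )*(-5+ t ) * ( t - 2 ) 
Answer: 3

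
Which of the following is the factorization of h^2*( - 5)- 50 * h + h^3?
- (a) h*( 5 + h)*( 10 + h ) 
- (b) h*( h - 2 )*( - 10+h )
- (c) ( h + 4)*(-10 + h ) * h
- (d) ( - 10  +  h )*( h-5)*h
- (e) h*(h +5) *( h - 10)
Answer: e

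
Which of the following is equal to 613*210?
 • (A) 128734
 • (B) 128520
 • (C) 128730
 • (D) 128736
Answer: C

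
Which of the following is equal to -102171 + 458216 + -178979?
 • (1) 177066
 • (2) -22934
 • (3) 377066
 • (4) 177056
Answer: 1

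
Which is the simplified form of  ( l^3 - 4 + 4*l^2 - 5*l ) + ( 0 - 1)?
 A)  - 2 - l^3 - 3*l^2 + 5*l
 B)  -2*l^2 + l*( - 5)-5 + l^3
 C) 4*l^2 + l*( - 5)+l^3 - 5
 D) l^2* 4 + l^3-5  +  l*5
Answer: C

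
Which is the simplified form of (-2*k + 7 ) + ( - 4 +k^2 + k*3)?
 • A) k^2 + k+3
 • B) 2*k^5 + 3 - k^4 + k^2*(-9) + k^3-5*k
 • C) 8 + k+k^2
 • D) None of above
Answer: A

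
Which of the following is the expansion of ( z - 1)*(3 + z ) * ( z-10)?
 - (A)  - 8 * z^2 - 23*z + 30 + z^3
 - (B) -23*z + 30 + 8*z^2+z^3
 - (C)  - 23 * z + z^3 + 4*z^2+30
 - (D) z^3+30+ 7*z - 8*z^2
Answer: A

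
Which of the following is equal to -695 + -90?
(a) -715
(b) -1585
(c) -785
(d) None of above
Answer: c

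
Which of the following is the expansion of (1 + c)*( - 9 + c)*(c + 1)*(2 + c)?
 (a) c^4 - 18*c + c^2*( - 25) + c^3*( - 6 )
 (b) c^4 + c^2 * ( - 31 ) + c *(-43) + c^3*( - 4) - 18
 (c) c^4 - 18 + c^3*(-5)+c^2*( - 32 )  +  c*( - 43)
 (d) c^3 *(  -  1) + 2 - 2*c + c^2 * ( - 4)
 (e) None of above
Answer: e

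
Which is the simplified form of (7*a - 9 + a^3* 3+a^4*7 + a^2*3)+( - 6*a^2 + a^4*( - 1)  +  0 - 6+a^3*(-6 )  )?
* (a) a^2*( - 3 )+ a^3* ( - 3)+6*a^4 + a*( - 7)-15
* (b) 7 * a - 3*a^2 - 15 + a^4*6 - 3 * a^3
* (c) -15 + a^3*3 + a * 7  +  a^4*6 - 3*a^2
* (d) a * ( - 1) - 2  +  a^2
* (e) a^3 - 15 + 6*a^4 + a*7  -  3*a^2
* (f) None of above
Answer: b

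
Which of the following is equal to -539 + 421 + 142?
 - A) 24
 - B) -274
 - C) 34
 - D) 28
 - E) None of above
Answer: A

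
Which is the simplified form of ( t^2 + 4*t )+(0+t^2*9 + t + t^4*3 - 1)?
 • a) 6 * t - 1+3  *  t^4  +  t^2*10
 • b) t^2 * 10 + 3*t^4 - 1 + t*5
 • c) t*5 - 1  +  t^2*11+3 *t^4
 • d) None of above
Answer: b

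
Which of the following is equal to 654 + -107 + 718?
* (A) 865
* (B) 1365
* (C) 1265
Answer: C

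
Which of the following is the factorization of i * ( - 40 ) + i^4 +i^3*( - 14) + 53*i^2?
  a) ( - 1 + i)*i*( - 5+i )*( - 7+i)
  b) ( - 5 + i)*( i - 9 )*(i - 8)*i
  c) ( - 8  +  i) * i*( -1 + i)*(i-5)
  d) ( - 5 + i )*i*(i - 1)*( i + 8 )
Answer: c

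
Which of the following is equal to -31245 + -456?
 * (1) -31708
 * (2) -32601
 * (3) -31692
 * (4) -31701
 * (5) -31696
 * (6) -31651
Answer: 4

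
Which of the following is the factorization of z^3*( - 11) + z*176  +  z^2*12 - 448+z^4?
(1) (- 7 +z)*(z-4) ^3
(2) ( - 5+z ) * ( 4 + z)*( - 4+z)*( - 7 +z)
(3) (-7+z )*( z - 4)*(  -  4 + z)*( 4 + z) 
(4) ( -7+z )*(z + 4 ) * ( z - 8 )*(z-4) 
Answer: 3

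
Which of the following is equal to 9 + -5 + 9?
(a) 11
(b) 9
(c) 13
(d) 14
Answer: c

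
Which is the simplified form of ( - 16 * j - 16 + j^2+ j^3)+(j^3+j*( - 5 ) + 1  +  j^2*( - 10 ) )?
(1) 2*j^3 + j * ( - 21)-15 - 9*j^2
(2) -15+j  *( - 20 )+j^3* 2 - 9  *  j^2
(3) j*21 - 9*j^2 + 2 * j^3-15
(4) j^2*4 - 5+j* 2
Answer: 1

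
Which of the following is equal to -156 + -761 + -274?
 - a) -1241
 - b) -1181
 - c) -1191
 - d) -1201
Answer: c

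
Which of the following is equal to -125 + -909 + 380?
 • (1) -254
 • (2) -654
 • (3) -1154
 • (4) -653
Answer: 2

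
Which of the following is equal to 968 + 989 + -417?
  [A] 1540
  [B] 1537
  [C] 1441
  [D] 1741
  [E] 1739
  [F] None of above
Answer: A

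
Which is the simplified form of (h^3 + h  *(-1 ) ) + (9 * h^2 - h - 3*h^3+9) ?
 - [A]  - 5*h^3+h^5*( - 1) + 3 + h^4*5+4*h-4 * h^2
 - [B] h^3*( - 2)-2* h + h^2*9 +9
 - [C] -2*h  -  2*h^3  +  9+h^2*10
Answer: B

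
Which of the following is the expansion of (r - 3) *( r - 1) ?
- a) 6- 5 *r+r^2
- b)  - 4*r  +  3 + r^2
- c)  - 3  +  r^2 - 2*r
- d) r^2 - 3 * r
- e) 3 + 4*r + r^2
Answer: b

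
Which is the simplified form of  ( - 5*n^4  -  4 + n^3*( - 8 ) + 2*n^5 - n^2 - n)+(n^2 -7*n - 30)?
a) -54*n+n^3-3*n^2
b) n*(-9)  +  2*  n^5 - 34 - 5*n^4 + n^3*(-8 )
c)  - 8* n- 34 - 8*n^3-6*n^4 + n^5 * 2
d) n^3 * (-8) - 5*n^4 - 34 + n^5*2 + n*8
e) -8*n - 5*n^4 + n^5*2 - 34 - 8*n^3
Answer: e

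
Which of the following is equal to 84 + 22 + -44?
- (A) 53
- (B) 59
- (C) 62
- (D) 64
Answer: C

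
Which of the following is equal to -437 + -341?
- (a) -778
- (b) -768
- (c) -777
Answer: a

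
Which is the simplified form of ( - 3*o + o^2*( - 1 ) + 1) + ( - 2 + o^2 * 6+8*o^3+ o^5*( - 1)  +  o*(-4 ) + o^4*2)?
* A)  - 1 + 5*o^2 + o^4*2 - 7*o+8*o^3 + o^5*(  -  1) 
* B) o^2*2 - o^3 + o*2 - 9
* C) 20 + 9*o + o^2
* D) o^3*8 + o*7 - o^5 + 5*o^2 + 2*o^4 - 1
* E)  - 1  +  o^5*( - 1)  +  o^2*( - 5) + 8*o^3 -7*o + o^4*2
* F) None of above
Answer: A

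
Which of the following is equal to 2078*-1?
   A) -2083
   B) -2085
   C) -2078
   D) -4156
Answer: C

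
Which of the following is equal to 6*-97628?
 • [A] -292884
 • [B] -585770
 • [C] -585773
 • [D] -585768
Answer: D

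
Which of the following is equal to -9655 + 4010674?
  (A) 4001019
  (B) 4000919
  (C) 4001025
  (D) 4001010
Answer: A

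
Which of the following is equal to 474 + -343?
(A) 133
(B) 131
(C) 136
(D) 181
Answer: B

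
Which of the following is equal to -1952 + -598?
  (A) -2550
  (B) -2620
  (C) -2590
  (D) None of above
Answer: A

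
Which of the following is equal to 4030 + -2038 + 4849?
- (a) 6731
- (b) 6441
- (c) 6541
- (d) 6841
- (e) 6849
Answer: d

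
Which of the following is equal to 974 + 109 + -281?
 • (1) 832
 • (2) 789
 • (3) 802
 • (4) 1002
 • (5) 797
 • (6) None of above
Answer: 3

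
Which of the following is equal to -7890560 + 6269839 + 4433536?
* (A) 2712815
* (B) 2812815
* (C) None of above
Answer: B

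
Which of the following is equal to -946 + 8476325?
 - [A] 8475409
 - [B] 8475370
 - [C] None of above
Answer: C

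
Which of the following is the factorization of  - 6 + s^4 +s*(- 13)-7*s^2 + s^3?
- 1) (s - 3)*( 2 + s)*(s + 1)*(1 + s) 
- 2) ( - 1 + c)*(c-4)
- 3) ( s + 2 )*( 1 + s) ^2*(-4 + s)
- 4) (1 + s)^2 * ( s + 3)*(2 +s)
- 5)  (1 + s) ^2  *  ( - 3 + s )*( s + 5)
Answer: 1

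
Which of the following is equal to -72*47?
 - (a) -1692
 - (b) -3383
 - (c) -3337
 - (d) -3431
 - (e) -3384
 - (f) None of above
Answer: e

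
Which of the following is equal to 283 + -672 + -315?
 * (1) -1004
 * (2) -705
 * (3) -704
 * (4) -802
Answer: 3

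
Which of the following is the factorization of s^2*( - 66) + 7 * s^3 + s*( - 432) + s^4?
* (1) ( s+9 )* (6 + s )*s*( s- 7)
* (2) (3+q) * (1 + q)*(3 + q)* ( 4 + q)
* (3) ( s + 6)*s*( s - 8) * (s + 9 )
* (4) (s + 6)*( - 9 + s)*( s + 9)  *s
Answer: 3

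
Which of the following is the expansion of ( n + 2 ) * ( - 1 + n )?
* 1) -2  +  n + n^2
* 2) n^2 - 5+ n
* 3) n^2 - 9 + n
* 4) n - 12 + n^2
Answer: 1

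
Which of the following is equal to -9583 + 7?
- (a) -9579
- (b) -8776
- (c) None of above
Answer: c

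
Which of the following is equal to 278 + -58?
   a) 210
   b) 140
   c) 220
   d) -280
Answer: c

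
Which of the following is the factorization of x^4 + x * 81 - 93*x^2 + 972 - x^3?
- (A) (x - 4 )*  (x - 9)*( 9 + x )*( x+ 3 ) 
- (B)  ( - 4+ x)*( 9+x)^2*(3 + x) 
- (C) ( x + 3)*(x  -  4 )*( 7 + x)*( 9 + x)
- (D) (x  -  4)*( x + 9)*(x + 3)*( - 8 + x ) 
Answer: A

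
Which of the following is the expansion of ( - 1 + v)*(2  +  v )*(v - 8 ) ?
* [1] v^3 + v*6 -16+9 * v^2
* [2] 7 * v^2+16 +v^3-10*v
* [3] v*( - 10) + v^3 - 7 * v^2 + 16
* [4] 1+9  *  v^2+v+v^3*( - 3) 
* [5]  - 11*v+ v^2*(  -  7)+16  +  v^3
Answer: 3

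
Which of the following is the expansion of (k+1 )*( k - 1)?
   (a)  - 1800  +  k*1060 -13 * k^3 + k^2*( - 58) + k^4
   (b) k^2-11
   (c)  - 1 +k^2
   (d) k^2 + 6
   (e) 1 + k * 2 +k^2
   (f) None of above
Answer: c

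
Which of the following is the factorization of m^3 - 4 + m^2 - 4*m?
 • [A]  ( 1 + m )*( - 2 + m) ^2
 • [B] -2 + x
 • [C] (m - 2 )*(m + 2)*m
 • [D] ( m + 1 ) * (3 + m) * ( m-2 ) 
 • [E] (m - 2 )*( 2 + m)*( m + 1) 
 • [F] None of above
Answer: E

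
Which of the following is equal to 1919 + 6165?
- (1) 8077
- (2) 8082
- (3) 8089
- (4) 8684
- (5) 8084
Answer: 5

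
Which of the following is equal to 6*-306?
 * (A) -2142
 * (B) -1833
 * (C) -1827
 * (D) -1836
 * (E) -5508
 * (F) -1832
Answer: D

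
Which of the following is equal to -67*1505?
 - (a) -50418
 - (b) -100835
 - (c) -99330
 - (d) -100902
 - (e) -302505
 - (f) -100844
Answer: b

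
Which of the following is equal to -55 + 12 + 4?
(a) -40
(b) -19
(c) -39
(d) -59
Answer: c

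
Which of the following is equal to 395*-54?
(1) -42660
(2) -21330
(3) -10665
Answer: 2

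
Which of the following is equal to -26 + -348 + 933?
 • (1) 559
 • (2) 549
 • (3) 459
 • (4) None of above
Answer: 1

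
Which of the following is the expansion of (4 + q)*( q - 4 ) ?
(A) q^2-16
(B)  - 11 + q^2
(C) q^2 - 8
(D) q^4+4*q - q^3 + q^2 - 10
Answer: A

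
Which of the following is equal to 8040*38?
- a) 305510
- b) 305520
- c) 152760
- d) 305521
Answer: b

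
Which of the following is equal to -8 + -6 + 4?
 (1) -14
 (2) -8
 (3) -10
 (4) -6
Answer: 3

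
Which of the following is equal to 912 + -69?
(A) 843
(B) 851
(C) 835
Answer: A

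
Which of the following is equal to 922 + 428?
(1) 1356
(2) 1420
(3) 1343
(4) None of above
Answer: 4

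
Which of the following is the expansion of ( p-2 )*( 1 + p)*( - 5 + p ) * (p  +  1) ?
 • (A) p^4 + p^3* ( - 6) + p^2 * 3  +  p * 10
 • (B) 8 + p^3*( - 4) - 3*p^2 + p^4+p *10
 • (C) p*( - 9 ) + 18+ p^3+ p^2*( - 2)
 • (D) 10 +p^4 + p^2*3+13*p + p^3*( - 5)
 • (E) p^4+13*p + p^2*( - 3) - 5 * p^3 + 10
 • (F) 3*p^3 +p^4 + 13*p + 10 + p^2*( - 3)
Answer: E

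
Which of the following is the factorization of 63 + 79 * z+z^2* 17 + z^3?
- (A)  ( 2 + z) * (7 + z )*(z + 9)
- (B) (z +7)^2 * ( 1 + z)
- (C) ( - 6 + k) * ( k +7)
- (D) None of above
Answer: D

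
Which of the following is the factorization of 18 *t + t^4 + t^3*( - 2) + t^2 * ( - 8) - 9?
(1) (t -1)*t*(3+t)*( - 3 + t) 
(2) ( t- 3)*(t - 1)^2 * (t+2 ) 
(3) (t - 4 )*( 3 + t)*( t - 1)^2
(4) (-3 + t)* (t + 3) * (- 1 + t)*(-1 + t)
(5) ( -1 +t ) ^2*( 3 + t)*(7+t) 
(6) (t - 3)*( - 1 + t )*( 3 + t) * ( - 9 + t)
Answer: 4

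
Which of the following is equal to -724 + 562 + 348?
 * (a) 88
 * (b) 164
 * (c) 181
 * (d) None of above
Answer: d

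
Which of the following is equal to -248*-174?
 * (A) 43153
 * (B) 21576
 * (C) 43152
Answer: C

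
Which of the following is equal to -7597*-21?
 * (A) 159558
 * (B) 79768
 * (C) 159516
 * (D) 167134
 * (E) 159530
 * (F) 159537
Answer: F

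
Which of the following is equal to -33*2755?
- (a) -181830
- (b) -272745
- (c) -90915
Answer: c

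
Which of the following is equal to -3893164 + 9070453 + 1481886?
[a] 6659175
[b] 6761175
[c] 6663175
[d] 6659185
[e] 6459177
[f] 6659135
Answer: a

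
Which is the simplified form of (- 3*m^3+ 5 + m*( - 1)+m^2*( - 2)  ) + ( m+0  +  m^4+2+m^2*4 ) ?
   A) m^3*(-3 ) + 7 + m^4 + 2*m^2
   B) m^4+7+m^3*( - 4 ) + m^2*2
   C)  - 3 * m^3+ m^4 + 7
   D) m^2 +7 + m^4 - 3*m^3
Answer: A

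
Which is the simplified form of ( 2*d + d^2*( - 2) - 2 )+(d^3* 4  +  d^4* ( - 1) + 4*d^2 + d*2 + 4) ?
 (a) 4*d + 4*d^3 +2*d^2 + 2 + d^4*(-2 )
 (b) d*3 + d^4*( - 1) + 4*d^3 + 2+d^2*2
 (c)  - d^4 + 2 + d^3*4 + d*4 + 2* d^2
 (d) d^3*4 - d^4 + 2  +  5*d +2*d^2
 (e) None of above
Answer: c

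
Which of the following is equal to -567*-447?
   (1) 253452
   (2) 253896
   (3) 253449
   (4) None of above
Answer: 3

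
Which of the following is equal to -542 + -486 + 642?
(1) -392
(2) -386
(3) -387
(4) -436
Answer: 2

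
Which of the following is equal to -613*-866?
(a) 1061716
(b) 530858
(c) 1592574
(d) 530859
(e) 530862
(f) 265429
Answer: b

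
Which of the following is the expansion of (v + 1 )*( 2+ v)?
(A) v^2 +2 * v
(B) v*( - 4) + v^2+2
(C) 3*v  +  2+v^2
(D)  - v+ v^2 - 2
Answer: C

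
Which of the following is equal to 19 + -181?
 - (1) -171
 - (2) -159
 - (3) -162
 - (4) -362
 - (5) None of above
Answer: 3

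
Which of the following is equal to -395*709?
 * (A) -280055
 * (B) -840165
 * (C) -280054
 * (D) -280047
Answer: A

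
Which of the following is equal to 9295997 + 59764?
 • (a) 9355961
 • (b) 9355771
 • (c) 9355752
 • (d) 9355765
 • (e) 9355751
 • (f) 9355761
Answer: f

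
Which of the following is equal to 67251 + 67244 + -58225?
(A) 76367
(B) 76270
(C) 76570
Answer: B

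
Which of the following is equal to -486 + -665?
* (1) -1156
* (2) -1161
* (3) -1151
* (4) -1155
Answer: 3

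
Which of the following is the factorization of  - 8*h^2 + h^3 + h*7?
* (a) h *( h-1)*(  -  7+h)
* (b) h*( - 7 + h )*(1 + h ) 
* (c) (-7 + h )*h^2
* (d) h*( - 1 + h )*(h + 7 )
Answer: a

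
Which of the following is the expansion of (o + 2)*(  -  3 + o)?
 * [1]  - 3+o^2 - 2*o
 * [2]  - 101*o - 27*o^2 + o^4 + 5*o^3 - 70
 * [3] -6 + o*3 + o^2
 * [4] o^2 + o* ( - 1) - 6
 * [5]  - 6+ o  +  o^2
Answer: 4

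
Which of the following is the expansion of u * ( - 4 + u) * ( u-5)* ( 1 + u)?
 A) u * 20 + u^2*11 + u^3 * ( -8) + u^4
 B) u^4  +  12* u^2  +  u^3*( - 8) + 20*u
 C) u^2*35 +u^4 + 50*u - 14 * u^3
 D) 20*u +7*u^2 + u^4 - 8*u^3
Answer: A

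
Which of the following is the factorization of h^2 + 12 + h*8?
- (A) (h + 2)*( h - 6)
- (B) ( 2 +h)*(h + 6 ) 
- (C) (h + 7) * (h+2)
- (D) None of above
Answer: B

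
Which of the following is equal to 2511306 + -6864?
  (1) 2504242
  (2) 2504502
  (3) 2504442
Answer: 3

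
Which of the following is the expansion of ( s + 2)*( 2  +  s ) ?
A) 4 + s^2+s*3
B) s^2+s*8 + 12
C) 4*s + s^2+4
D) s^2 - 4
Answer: C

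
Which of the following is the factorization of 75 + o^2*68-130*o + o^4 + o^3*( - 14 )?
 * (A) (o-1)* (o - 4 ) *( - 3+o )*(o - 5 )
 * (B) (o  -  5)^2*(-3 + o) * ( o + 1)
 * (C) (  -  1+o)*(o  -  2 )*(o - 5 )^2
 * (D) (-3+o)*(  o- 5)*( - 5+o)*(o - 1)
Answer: D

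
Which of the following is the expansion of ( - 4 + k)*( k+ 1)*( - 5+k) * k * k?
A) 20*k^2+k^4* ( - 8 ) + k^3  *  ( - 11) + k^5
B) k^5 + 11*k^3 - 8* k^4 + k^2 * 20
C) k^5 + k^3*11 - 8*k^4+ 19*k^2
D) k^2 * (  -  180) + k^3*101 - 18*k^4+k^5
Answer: B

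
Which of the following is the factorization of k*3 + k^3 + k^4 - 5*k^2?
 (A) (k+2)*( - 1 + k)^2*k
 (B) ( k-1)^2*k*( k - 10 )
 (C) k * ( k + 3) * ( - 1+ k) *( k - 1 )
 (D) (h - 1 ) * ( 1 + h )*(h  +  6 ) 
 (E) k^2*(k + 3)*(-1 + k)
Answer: C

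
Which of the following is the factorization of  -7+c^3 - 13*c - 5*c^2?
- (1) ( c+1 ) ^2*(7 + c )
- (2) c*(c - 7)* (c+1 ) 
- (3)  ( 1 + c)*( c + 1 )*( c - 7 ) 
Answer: 3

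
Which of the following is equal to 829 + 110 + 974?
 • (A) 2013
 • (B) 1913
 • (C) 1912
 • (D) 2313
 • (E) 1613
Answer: B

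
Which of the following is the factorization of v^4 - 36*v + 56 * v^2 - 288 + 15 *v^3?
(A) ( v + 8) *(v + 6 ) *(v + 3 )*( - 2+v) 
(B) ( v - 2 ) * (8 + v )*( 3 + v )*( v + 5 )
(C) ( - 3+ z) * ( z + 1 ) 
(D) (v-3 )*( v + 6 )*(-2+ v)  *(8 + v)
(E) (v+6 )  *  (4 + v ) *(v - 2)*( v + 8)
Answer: A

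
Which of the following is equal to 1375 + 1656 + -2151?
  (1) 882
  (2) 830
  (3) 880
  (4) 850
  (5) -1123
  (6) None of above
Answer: 3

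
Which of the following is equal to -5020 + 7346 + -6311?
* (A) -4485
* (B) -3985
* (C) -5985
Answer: B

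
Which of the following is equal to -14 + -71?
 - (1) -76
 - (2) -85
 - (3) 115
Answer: 2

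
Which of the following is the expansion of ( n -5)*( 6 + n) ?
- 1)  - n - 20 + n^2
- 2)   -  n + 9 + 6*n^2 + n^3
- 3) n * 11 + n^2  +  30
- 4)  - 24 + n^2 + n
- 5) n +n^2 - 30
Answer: 5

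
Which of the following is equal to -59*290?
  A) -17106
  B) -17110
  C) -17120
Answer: B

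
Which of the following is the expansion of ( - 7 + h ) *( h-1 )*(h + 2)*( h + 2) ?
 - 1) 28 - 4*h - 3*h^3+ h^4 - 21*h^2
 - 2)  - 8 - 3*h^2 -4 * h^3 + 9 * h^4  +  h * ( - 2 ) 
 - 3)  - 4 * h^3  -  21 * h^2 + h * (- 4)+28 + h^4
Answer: 3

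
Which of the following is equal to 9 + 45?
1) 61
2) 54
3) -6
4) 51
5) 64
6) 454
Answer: 2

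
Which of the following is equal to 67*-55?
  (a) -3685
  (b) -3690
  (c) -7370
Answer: a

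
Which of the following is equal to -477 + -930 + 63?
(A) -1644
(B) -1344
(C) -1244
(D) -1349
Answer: B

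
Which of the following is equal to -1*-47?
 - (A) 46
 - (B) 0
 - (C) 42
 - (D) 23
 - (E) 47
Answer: E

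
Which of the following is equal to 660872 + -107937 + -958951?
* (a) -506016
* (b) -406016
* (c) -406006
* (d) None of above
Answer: b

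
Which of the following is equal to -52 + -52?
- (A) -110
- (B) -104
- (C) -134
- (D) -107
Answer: B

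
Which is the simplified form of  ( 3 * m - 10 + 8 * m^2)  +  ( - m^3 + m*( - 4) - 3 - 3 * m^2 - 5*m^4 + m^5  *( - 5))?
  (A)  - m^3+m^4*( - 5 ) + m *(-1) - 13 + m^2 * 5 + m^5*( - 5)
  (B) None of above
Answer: A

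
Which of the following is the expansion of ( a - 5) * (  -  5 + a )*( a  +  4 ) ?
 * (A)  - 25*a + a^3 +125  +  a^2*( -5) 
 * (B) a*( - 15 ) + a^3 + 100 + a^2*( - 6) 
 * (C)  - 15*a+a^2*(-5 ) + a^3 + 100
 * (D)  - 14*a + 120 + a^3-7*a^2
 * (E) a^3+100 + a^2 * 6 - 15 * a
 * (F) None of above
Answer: B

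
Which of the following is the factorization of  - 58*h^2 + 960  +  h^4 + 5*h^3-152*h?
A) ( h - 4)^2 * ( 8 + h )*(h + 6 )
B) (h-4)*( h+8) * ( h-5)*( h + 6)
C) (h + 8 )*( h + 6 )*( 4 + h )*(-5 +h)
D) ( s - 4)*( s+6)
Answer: B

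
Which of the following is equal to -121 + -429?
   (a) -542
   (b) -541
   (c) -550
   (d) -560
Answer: c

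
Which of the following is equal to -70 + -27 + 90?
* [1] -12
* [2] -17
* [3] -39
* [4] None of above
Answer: 4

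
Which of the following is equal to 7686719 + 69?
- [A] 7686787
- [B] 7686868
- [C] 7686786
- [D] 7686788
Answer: D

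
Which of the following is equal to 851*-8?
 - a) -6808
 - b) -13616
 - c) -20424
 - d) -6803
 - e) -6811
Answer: a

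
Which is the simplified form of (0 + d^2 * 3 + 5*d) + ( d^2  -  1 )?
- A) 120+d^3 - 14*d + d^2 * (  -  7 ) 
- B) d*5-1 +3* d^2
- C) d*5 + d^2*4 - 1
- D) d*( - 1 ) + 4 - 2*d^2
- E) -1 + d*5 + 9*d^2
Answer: C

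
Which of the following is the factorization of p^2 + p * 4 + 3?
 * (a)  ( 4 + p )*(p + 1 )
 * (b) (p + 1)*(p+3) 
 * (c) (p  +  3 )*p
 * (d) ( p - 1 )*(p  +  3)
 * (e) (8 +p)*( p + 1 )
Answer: b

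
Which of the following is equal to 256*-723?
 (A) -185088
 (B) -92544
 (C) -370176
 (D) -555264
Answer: A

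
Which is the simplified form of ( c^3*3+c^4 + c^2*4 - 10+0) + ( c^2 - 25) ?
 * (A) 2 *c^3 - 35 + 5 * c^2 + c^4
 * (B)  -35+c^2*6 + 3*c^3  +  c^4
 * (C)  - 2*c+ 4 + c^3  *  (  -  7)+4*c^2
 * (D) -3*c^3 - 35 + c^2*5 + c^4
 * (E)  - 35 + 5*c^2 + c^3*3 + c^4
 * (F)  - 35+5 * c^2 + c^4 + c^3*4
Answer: E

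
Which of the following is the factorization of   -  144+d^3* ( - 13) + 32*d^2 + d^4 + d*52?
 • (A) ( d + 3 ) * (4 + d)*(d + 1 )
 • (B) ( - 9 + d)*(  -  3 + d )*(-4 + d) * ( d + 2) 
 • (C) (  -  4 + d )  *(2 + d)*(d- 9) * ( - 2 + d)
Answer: C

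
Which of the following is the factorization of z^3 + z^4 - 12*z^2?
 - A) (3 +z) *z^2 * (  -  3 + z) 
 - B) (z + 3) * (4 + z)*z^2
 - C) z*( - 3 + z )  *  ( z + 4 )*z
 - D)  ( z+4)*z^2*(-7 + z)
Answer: C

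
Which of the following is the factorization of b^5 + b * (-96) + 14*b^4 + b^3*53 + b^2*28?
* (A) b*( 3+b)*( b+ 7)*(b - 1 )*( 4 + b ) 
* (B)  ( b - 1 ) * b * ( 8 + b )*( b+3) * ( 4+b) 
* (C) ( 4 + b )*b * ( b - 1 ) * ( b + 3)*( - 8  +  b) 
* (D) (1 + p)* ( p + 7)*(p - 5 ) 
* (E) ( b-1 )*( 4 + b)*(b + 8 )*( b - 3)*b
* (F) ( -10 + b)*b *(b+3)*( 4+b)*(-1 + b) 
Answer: B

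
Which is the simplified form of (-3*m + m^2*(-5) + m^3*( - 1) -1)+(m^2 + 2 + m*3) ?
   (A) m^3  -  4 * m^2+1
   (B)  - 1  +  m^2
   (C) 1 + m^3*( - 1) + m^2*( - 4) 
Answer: C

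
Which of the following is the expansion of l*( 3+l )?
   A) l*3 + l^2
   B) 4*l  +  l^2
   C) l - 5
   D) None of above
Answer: A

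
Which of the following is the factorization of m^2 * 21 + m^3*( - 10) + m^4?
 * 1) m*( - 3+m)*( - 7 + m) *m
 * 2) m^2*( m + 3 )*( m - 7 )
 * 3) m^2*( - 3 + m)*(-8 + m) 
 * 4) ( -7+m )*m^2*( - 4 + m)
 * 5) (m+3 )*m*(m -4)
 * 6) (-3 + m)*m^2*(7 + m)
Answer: 1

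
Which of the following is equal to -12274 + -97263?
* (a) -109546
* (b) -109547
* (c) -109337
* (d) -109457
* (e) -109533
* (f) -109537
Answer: f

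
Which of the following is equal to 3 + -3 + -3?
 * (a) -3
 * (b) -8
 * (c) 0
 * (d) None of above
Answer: a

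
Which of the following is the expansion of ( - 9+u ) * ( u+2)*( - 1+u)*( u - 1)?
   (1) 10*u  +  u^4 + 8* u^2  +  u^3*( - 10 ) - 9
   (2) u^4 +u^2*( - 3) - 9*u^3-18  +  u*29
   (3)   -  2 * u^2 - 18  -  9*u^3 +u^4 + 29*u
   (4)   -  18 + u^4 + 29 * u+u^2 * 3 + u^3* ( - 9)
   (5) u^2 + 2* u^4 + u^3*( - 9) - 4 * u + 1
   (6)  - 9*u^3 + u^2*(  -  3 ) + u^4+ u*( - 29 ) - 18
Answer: 2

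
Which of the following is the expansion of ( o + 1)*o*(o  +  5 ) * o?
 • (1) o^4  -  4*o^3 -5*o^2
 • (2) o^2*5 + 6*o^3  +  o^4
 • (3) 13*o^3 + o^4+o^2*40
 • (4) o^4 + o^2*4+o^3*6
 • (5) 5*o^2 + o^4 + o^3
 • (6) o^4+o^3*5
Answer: 2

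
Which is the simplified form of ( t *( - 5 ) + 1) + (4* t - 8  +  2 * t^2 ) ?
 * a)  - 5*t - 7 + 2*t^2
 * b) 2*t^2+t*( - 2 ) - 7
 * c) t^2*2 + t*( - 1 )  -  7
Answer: c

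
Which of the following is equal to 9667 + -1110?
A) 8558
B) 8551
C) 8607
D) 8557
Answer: D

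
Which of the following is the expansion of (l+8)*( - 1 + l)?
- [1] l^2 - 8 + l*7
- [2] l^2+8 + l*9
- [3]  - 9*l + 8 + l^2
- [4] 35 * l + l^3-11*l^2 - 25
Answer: 1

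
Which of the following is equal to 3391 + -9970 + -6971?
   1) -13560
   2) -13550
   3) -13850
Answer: 2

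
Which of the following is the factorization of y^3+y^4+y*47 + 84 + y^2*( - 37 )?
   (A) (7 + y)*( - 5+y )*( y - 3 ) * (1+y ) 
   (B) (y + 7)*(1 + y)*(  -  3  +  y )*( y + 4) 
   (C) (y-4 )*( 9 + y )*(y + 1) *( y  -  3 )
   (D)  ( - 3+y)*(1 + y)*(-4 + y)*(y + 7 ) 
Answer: D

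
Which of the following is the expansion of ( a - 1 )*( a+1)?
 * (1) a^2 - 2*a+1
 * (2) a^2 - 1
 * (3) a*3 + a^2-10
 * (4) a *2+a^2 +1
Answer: 2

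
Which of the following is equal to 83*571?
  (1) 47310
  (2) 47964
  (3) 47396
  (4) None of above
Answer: 4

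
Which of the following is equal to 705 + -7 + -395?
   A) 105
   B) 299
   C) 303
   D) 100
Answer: C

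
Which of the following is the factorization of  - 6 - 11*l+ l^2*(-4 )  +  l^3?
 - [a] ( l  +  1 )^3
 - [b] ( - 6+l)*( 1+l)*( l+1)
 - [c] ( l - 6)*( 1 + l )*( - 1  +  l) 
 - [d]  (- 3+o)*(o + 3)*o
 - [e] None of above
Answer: b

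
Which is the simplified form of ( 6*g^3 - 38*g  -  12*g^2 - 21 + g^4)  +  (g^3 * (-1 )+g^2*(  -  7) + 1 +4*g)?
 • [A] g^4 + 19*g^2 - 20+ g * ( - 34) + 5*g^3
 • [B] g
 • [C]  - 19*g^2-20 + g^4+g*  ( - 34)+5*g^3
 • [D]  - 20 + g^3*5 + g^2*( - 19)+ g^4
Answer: C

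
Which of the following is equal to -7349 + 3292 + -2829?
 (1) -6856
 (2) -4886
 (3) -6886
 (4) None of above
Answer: 3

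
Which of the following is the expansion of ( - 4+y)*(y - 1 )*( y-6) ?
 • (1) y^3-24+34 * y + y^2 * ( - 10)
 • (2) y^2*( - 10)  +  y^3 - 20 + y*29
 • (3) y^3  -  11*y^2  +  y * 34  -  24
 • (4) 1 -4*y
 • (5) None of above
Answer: 3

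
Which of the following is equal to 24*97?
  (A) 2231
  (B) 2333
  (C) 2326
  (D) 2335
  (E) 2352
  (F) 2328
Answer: F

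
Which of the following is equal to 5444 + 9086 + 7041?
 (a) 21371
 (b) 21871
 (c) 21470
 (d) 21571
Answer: d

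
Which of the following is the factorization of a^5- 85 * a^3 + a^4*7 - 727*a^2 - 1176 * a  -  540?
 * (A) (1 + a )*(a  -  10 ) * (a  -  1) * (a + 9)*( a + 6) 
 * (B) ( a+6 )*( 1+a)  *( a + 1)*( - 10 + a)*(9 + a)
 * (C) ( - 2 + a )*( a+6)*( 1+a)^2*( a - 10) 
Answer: B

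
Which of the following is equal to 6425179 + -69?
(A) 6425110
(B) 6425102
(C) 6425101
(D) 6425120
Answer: A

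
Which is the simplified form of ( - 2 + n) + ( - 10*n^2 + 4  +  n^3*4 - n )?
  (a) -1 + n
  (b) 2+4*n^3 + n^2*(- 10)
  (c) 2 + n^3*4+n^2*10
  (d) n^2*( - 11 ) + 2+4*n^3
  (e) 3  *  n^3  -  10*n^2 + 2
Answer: b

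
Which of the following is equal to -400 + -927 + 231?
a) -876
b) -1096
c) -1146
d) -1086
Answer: b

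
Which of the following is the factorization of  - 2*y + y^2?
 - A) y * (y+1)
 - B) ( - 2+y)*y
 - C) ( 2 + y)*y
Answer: B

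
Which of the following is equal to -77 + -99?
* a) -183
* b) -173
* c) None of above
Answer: c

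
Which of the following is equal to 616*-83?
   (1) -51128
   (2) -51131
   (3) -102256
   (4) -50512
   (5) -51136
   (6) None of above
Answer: 1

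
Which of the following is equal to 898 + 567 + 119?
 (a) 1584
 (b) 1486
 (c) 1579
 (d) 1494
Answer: a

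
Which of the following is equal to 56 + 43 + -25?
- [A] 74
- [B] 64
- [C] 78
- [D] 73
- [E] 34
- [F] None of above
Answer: A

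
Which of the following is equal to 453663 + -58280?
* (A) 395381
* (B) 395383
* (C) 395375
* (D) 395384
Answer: B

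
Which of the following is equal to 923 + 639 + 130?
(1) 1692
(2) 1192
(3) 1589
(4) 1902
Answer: 1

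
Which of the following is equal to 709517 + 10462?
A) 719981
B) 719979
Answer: B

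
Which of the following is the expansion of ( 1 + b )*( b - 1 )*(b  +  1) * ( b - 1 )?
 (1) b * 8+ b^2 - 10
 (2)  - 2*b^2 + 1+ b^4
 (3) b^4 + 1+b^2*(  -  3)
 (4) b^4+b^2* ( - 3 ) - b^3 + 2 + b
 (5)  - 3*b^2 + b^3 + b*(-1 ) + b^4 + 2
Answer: 2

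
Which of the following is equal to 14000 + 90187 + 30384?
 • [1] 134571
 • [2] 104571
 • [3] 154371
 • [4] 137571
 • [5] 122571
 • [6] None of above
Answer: 1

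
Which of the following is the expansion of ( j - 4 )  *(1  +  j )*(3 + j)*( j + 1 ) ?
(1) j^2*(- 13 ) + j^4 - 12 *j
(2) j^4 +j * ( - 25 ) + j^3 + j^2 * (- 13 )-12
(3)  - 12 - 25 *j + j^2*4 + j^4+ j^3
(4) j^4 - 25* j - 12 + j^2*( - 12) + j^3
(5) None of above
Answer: 2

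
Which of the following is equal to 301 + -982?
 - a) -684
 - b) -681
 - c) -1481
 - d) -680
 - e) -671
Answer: b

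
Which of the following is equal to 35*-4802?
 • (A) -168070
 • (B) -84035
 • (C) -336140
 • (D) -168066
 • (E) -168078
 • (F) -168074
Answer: A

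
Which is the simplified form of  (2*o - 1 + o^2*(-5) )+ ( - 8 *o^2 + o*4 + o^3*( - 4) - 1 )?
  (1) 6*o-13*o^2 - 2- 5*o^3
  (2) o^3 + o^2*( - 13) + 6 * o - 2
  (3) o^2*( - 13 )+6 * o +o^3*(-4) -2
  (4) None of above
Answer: 3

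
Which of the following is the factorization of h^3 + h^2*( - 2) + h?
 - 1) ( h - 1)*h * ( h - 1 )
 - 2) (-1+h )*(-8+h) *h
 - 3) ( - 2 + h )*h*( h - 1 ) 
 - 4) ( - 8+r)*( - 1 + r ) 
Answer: 1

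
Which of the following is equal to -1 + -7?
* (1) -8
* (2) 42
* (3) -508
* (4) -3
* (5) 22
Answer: 1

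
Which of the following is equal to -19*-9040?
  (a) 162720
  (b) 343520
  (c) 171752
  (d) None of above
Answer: d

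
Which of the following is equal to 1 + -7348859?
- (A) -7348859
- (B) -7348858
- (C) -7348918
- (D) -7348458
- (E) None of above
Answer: B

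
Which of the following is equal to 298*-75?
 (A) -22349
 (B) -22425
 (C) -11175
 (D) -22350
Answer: D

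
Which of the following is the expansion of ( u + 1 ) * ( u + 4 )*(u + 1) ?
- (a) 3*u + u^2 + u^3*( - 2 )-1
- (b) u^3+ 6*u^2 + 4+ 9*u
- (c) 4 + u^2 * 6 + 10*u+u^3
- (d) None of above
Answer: b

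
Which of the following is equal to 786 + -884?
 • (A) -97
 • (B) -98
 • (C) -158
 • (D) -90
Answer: B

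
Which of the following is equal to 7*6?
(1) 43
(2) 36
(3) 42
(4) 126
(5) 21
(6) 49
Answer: 3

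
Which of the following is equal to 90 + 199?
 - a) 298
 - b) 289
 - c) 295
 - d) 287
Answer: b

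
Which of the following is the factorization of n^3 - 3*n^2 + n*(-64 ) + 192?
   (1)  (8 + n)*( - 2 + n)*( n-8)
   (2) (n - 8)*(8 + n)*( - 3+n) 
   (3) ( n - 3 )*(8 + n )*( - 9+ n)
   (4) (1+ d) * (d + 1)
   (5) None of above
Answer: 2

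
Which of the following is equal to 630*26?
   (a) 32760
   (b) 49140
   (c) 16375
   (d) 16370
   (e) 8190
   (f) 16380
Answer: f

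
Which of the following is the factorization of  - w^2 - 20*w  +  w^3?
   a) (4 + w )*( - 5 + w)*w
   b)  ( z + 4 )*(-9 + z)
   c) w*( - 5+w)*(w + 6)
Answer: a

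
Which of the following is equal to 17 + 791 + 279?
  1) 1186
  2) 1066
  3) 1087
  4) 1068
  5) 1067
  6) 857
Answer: 3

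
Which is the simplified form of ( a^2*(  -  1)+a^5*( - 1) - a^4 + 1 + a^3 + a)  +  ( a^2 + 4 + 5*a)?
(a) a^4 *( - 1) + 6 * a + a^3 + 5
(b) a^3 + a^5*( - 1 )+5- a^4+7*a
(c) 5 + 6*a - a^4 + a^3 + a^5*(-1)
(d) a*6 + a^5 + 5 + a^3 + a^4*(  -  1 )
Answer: c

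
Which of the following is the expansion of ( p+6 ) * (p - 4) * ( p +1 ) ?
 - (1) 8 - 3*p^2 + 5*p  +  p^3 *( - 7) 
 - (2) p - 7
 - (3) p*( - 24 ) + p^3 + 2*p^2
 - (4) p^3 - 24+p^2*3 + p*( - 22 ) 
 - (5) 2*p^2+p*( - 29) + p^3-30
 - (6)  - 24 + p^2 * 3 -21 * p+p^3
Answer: 4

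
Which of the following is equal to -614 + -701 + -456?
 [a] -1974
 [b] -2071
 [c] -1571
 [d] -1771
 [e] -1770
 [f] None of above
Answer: d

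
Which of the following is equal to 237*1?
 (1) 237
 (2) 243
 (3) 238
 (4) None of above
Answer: 1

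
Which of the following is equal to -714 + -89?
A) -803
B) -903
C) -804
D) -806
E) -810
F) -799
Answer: A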